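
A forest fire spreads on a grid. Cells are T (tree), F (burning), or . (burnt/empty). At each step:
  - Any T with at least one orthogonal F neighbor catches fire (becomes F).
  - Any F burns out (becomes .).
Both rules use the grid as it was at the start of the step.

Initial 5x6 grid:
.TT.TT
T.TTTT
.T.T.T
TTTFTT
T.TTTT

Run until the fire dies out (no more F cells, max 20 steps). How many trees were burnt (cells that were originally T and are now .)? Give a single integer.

Step 1: +4 fires, +1 burnt (F count now 4)
Step 2: +5 fires, +4 burnt (F count now 5)
Step 3: +6 fires, +5 burnt (F count now 6)
Step 4: +4 fires, +6 burnt (F count now 4)
Step 5: +2 fires, +4 burnt (F count now 2)
Step 6: +0 fires, +2 burnt (F count now 0)
Fire out after step 6
Initially T: 22, now '.': 29
Total burnt (originally-T cells now '.'): 21

Answer: 21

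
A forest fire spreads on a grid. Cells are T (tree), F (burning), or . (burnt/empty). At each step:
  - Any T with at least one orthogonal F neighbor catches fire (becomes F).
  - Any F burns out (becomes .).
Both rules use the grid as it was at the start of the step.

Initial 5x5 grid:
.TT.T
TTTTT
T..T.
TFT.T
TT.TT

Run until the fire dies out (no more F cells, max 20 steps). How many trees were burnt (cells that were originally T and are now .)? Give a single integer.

Step 1: +3 fires, +1 burnt (F count now 3)
Step 2: +2 fires, +3 burnt (F count now 2)
Step 3: +1 fires, +2 burnt (F count now 1)
Step 4: +1 fires, +1 burnt (F count now 1)
Step 5: +2 fires, +1 burnt (F count now 2)
Step 6: +2 fires, +2 burnt (F count now 2)
Step 7: +2 fires, +2 burnt (F count now 2)
Step 8: +1 fires, +2 burnt (F count now 1)
Step 9: +0 fires, +1 burnt (F count now 0)
Fire out after step 9
Initially T: 17, now '.': 22
Total burnt (originally-T cells now '.'): 14

Answer: 14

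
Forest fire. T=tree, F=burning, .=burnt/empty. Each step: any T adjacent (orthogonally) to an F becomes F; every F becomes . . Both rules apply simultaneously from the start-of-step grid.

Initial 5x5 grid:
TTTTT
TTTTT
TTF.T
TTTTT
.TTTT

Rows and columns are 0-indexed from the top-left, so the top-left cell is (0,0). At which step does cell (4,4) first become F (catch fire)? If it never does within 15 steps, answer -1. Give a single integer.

Step 1: cell (4,4)='T' (+3 fires, +1 burnt)
Step 2: cell (4,4)='T' (+7 fires, +3 burnt)
Step 3: cell (4,4)='T' (+8 fires, +7 burnt)
Step 4: cell (4,4)='F' (+4 fires, +8 burnt)
  -> target ignites at step 4
Step 5: cell (4,4)='.' (+0 fires, +4 burnt)
  fire out at step 5

4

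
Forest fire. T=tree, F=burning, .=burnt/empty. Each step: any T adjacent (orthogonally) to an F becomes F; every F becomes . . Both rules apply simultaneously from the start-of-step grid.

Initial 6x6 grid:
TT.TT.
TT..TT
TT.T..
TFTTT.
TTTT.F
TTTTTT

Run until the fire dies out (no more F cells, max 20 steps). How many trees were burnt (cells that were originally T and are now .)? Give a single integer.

Answer: 21

Derivation:
Step 1: +5 fires, +2 burnt (F count now 5)
Step 2: +7 fires, +5 burnt (F count now 7)
Step 3: +8 fires, +7 burnt (F count now 8)
Step 4: +1 fires, +8 burnt (F count now 1)
Step 5: +0 fires, +1 burnt (F count now 0)
Fire out after step 5
Initially T: 25, now '.': 32
Total burnt (originally-T cells now '.'): 21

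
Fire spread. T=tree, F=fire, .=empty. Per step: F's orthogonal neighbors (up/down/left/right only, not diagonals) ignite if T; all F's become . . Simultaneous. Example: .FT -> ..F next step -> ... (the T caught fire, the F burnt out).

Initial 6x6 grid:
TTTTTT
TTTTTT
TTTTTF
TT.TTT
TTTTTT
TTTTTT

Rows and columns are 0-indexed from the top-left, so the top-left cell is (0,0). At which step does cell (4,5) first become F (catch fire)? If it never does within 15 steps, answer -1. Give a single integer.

Step 1: cell (4,5)='T' (+3 fires, +1 burnt)
Step 2: cell (4,5)='F' (+5 fires, +3 burnt)
  -> target ignites at step 2
Step 3: cell (4,5)='.' (+6 fires, +5 burnt)
Step 4: cell (4,5)='.' (+5 fires, +6 burnt)
Step 5: cell (4,5)='.' (+6 fires, +5 burnt)
Step 6: cell (4,5)='.' (+5 fires, +6 burnt)
Step 7: cell (4,5)='.' (+3 fires, +5 burnt)
Step 8: cell (4,5)='.' (+1 fires, +3 burnt)
Step 9: cell (4,5)='.' (+0 fires, +1 burnt)
  fire out at step 9

2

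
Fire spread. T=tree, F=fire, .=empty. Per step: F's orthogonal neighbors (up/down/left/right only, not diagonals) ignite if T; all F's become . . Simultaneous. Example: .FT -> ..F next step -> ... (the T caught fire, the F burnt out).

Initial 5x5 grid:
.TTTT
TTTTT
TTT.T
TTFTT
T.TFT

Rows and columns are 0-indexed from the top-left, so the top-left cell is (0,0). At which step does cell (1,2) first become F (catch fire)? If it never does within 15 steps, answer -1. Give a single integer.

Step 1: cell (1,2)='T' (+5 fires, +2 burnt)
Step 2: cell (1,2)='F' (+4 fires, +5 burnt)
  -> target ignites at step 2
Step 3: cell (1,2)='.' (+6 fires, +4 burnt)
Step 4: cell (1,2)='.' (+4 fires, +6 burnt)
Step 5: cell (1,2)='.' (+1 fires, +4 burnt)
Step 6: cell (1,2)='.' (+0 fires, +1 burnt)
  fire out at step 6

2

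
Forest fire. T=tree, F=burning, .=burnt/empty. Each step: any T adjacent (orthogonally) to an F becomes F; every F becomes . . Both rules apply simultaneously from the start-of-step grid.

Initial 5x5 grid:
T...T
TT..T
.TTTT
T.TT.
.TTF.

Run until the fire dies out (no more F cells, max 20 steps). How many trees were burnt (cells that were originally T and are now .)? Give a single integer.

Step 1: +2 fires, +1 burnt (F count now 2)
Step 2: +3 fires, +2 burnt (F count now 3)
Step 3: +2 fires, +3 burnt (F count now 2)
Step 4: +2 fires, +2 burnt (F count now 2)
Step 5: +2 fires, +2 burnt (F count now 2)
Step 6: +1 fires, +2 burnt (F count now 1)
Step 7: +1 fires, +1 burnt (F count now 1)
Step 8: +0 fires, +1 burnt (F count now 0)
Fire out after step 8
Initially T: 14, now '.': 24
Total burnt (originally-T cells now '.'): 13

Answer: 13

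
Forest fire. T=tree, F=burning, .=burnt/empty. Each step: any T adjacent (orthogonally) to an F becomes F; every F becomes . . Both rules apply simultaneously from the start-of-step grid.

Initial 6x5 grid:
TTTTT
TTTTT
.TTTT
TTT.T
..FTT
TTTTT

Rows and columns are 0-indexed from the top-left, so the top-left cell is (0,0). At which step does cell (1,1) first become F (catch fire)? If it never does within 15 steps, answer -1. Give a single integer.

Step 1: cell (1,1)='T' (+3 fires, +1 burnt)
Step 2: cell (1,1)='T' (+5 fires, +3 burnt)
Step 3: cell (1,1)='T' (+7 fires, +5 burnt)
Step 4: cell (1,1)='F' (+4 fires, +7 burnt)
  -> target ignites at step 4
Step 5: cell (1,1)='.' (+4 fires, +4 burnt)
Step 6: cell (1,1)='.' (+2 fires, +4 burnt)
Step 7: cell (1,1)='.' (+0 fires, +2 burnt)
  fire out at step 7

4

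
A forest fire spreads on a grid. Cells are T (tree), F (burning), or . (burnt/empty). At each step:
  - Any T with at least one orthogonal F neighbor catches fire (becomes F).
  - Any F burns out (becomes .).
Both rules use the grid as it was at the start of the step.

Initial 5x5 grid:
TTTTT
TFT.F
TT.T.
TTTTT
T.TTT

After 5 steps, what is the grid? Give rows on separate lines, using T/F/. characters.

Step 1: 5 trees catch fire, 2 burn out
  TFTTF
  F.F..
  TF.T.
  TTTTT
  T.TTT
Step 2: 5 trees catch fire, 5 burn out
  F.FF.
  .....
  F..T.
  TFTTT
  T.TTT
Step 3: 2 trees catch fire, 5 burn out
  .....
  .....
  ...T.
  F.FTT
  T.TTT
Step 4: 3 trees catch fire, 2 burn out
  .....
  .....
  ...T.
  ...FT
  F.FTT
Step 5: 3 trees catch fire, 3 burn out
  .....
  .....
  ...F.
  ....F
  ...FT

.....
.....
...F.
....F
...FT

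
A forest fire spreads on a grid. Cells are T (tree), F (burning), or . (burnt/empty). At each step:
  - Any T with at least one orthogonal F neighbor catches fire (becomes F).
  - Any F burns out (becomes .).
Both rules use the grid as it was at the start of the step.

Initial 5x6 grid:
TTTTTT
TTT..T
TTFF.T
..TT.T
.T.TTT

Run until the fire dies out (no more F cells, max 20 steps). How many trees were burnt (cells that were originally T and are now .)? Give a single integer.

Step 1: +4 fires, +2 burnt (F count now 4)
Step 2: +4 fires, +4 burnt (F count now 4)
Step 3: +4 fires, +4 burnt (F count now 4)
Step 4: +3 fires, +4 burnt (F count now 3)
Step 5: +2 fires, +3 burnt (F count now 2)
Step 6: +2 fires, +2 burnt (F count now 2)
Step 7: +0 fires, +2 burnt (F count now 0)
Fire out after step 7
Initially T: 20, now '.': 29
Total burnt (originally-T cells now '.'): 19

Answer: 19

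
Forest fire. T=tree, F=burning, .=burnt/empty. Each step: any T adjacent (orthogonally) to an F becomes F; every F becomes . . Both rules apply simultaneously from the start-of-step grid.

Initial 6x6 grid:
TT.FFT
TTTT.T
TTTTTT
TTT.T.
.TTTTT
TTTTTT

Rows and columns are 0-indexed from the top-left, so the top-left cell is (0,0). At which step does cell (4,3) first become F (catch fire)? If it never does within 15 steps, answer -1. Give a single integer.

Step 1: cell (4,3)='T' (+2 fires, +2 burnt)
Step 2: cell (4,3)='T' (+3 fires, +2 burnt)
Step 3: cell (4,3)='T' (+4 fires, +3 burnt)
Step 4: cell (4,3)='T' (+5 fires, +4 burnt)
Step 5: cell (4,3)='T' (+5 fires, +5 burnt)
Step 6: cell (4,3)='F' (+6 fires, +5 burnt)
  -> target ignites at step 6
Step 7: cell (4,3)='.' (+3 fires, +6 burnt)
Step 8: cell (4,3)='.' (+1 fires, +3 burnt)
Step 9: cell (4,3)='.' (+0 fires, +1 burnt)
  fire out at step 9

6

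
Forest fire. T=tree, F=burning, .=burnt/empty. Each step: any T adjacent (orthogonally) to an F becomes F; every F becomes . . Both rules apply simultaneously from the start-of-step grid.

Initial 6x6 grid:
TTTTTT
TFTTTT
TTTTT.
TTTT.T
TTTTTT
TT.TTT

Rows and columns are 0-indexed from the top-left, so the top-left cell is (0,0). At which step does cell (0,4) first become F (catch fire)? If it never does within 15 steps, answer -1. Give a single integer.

Step 1: cell (0,4)='T' (+4 fires, +1 burnt)
Step 2: cell (0,4)='T' (+6 fires, +4 burnt)
Step 3: cell (0,4)='T' (+6 fires, +6 burnt)
Step 4: cell (0,4)='F' (+7 fires, +6 burnt)
  -> target ignites at step 4
Step 5: cell (0,4)='.' (+3 fires, +7 burnt)
Step 6: cell (0,4)='.' (+2 fires, +3 burnt)
Step 7: cell (0,4)='.' (+2 fires, +2 burnt)
Step 8: cell (0,4)='.' (+2 fires, +2 burnt)
Step 9: cell (0,4)='.' (+0 fires, +2 burnt)
  fire out at step 9

4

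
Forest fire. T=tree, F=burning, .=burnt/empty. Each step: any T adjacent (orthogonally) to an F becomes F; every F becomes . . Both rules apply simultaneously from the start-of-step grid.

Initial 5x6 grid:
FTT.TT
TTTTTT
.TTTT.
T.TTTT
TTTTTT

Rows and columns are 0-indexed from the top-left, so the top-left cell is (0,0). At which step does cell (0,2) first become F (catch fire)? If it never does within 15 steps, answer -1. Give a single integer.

Step 1: cell (0,2)='T' (+2 fires, +1 burnt)
Step 2: cell (0,2)='F' (+2 fires, +2 burnt)
  -> target ignites at step 2
Step 3: cell (0,2)='.' (+2 fires, +2 burnt)
Step 4: cell (0,2)='.' (+2 fires, +2 burnt)
Step 5: cell (0,2)='.' (+3 fires, +2 burnt)
Step 6: cell (0,2)='.' (+5 fires, +3 burnt)
Step 7: cell (0,2)='.' (+4 fires, +5 burnt)
Step 8: cell (0,2)='.' (+3 fires, +4 burnt)
Step 9: cell (0,2)='.' (+2 fires, +3 burnt)
Step 10: cell (0,2)='.' (+0 fires, +2 burnt)
  fire out at step 10

2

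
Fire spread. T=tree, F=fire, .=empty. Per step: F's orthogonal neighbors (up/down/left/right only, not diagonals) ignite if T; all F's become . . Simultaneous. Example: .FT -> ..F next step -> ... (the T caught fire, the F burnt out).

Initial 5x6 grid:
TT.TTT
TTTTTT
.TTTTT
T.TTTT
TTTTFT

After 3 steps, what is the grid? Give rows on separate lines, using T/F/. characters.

Step 1: 3 trees catch fire, 1 burn out
  TT.TTT
  TTTTTT
  .TTTTT
  T.TTFT
  TTTF.F
Step 2: 4 trees catch fire, 3 burn out
  TT.TTT
  TTTTTT
  .TTTFT
  T.TF.F
  TTF...
Step 3: 5 trees catch fire, 4 burn out
  TT.TTT
  TTTTFT
  .TTF.F
  T.F...
  TF....

TT.TTT
TTTTFT
.TTF.F
T.F...
TF....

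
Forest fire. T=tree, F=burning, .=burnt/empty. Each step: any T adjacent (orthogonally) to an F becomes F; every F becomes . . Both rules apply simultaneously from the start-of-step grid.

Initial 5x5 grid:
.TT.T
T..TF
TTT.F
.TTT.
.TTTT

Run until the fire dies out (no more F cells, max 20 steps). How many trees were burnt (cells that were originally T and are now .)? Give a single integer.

Step 1: +2 fires, +2 burnt (F count now 2)
Step 2: +0 fires, +2 burnt (F count now 0)
Fire out after step 2
Initially T: 15, now '.': 12
Total burnt (originally-T cells now '.'): 2

Answer: 2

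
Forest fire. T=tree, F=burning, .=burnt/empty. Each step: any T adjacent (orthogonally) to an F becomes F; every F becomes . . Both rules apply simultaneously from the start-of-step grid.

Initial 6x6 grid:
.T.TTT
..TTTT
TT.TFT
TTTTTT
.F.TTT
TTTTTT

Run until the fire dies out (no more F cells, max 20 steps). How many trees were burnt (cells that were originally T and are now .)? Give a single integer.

Answer: 26

Derivation:
Step 1: +6 fires, +2 burnt (F count now 6)
Step 2: +11 fires, +6 burnt (F count now 11)
Step 3: +8 fires, +11 burnt (F count now 8)
Step 4: +1 fires, +8 burnt (F count now 1)
Step 5: +0 fires, +1 burnt (F count now 0)
Fire out after step 5
Initially T: 27, now '.': 35
Total burnt (originally-T cells now '.'): 26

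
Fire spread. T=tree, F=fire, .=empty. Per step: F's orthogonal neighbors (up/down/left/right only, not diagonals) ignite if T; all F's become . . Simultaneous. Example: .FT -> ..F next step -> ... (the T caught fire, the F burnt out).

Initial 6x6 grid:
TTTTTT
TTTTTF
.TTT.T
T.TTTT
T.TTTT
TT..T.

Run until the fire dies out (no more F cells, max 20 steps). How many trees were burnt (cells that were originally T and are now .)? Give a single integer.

Answer: 24

Derivation:
Step 1: +3 fires, +1 burnt (F count now 3)
Step 2: +3 fires, +3 burnt (F count now 3)
Step 3: +5 fires, +3 burnt (F count now 5)
Step 4: +5 fires, +5 burnt (F count now 5)
Step 5: +6 fires, +5 burnt (F count now 6)
Step 6: +2 fires, +6 burnt (F count now 2)
Step 7: +0 fires, +2 burnt (F count now 0)
Fire out after step 7
Initially T: 28, now '.': 32
Total burnt (originally-T cells now '.'): 24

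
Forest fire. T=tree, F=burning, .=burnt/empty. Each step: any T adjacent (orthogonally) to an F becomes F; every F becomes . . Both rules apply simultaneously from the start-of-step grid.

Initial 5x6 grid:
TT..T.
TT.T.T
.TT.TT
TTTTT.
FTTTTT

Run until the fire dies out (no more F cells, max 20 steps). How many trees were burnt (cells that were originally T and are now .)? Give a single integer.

Answer: 19

Derivation:
Step 1: +2 fires, +1 burnt (F count now 2)
Step 2: +2 fires, +2 burnt (F count now 2)
Step 3: +3 fires, +2 burnt (F count now 3)
Step 4: +4 fires, +3 burnt (F count now 4)
Step 5: +4 fires, +4 burnt (F count now 4)
Step 6: +2 fires, +4 burnt (F count now 2)
Step 7: +1 fires, +2 burnt (F count now 1)
Step 8: +1 fires, +1 burnt (F count now 1)
Step 9: +0 fires, +1 burnt (F count now 0)
Fire out after step 9
Initially T: 21, now '.': 28
Total burnt (originally-T cells now '.'): 19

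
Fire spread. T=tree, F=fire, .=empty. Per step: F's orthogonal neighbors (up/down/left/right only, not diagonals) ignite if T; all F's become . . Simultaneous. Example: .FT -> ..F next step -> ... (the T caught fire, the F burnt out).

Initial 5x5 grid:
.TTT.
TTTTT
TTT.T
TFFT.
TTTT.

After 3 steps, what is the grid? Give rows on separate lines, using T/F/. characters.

Step 1: 6 trees catch fire, 2 burn out
  .TTT.
  TTTTT
  TFF.T
  F..F.
  TFFT.
Step 2: 5 trees catch fire, 6 burn out
  .TTT.
  TFFTT
  F...T
  .....
  F..F.
Step 3: 4 trees catch fire, 5 burn out
  .FFT.
  F..FT
  ....T
  .....
  .....

.FFT.
F..FT
....T
.....
.....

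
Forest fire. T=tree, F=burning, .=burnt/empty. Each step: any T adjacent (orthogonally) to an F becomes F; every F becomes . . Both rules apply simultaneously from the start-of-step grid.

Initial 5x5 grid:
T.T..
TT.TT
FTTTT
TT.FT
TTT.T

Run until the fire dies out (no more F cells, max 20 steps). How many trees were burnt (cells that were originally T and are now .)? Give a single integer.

Answer: 16

Derivation:
Step 1: +5 fires, +2 burnt (F count now 5)
Step 2: +8 fires, +5 burnt (F count now 8)
Step 3: +2 fires, +8 burnt (F count now 2)
Step 4: +1 fires, +2 burnt (F count now 1)
Step 5: +0 fires, +1 burnt (F count now 0)
Fire out after step 5
Initially T: 17, now '.': 24
Total burnt (originally-T cells now '.'): 16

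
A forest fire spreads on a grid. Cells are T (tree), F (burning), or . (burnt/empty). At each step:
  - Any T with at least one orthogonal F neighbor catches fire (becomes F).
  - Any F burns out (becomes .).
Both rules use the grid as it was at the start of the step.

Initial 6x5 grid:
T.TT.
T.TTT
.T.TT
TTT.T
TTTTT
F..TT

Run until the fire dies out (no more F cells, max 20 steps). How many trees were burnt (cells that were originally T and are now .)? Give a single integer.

Step 1: +1 fires, +1 burnt (F count now 1)
Step 2: +2 fires, +1 burnt (F count now 2)
Step 3: +2 fires, +2 burnt (F count now 2)
Step 4: +3 fires, +2 burnt (F count now 3)
Step 5: +2 fires, +3 burnt (F count now 2)
Step 6: +2 fires, +2 burnt (F count now 2)
Step 7: +1 fires, +2 burnt (F count now 1)
Step 8: +2 fires, +1 burnt (F count now 2)
Step 9: +1 fires, +2 burnt (F count now 1)
Step 10: +2 fires, +1 burnt (F count now 2)
Step 11: +1 fires, +2 burnt (F count now 1)
Step 12: +0 fires, +1 burnt (F count now 0)
Fire out after step 12
Initially T: 21, now '.': 28
Total burnt (originally-T cells now '.'): 19

Answer: 19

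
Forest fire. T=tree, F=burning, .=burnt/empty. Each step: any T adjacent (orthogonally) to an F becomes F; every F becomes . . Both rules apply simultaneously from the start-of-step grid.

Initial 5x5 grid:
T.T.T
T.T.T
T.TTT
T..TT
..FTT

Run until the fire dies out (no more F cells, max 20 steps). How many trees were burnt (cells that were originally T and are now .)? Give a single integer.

Answer: 11

Derivation:
Step 1: +1 fires, +1 burnt (F count now 1)
Step 2: +2 fires, +1 burnt (F count now 2)
Step 3: +2 fires, +2 burnt (F count now 2)
Step 4: +2 fires, +2 burnt (F count now 2)
Step 5: +2 fires, +2 burnt (F count now 2)
Step 6: +2 fires, +2 burnt (F count now 2)
Step 7: +0 fires, +2 burnt (F count now 0)
Fire out after step 7
Initially T: 15, now '.': 21
Total burnt (originally-T cells now '.'): 11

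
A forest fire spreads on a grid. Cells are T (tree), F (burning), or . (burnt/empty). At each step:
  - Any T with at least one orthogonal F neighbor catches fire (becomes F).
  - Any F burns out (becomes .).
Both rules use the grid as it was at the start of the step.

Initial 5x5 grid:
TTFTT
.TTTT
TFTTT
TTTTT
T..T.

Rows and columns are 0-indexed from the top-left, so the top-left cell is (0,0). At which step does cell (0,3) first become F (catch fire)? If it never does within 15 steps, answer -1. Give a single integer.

Step 1: cell (0,3)='F' (+7 fires, +2 burnt)
  -> target ignites at step 1
Step 2: cell (0,3)='.' (+6 fires, +7 burnt)
Step 3: cell (0,3)='.' (+4 fires, +6 burnt)
Step 4: cell (0,3)='.' (+2 fires, +4 burnt)
Step 5: cell (0,3)='.' (+0 fires, +2 burnt)
  fire out at step 5

1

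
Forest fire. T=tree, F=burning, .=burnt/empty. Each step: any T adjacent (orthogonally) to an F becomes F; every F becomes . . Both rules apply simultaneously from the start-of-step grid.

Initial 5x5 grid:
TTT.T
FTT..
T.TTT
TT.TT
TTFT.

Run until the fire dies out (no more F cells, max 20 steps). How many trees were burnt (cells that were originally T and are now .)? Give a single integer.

Answer: 16

Derivation:
Step 1: +5 fires, +2 burnt (F count now 5)
Step 2: +6 fires, +5 burnt (F count now 6)
Step 3: +4 fires, +6 burnt (F count now 4)
Step 4: +1 fires, +4 burnt (F count now 1)
Step 5: +0 fires, +1 burnt (F count now 0)
Fire out after step 5
Initially T: 17, now '.': 24
Total burnt (originally-T cells now '.'): 16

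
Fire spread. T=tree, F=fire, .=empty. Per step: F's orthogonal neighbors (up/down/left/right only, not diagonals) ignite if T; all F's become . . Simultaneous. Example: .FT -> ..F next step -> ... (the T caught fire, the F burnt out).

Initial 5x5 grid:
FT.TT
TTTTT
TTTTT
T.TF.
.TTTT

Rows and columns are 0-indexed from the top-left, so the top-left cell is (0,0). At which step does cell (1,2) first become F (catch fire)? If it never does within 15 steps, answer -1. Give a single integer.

Step 1: cell (1,2)='T' (+5 fires, +2 burnt)
Step 2: cell (1,2)='T' (+7 fires, +5 burnt)
Step 3: cell (1,2)='F' (+6 fires, +7 burnt)
  -> target ignites at step 3
Step 4: cell (1,2)='.' (+1 fires, +6 burnt)
Step 5: cell (1,2)='.' (+0 fires, +1 burnt)
  fire out at step 5

3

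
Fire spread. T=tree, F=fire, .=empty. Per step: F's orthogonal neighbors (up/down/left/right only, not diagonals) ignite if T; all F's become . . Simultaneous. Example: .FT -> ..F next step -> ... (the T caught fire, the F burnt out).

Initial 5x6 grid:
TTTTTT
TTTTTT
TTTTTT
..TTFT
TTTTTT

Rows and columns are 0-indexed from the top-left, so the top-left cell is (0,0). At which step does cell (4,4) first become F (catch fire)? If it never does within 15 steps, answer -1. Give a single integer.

Step 1: cell (4,4)='F' (+4 fires, +1 burnt)
  -> target ignites at step 1
Step 2: cell (4,4)='.' (+6 fires, +4 burnt)
Step 3: cell (4,4)='.' (+5 fires, +6 burnt)
Step 4: cell (4,4)='.' (+5 fires, +5 burnt)
Step 5: cell (4,4)='.' (+4 fires, +5 burnt)
Step 6: cell (4,4)='.' (+2 fires, +4 burnt)
Step 7: cell (4,4)='.' (+1 fires, +2 burnt)
Step 8: cell (4,4)='.' (+0 fires, +1 burnt)
  fire out at step 8

1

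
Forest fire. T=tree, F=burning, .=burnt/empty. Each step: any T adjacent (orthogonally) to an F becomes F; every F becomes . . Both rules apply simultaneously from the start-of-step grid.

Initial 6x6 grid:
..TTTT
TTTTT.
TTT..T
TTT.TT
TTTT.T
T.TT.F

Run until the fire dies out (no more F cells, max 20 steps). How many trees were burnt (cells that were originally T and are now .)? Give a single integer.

Step 1: +1 fires, +1 burnt (F count now 1)
Step 2: +1 fires, +1 burnt (F count now 1)
Step 3: +2 fires, +1 burnt (F count now 2)
Step 4: +0 fires, +2 burnt (F count now 0)
Fire out after step 4
Initially T: 26, now '.': 14
Total burnt (originally-T cells now '.'): 4

Answer: 4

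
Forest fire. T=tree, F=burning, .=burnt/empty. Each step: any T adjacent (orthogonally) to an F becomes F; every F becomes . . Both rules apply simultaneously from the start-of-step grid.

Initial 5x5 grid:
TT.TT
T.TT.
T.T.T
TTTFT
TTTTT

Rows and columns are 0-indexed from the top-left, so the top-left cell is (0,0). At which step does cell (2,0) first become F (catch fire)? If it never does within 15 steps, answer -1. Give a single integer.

Step 1: cell (2,0)='T' (+3 fires, +1 burnt)
Step 2: cell (2,0)='T' (+5 fires, +3 burnt)
Step 3: cell (2,0)='T' (+3 fires, +5 burnt)
Step 4: cell (2,0)='F' (+3 fires, +3 burnt)
  -> target ignites at step 4
Step 5: cell (2,0)='.' (+2 fires, +3 burnt)
Step 6: cell (2,0)='.' (+2 fires, +2 burnt)
Step 7: cell (2,0)='.' (+1 fires, +2 burnt)
Step 8: cell (2,0)='.' (+0 fires, +1 burnt)
  fire out at step 8

4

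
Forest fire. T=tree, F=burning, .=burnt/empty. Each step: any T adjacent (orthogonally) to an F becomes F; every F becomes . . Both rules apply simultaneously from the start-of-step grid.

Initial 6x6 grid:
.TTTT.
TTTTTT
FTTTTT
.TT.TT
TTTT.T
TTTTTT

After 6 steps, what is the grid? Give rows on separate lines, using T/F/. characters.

Step 1: 2 trees catch fire, 1 burn out
  .TTTT.
  FTTTTT
  .FTTTT
  .TT.TT
  TTTT.T
  TTTTTT
Step 2: 3 trees catch fire, 2 burn out
  .TTTT.
  .FTTTT
  ..FTTT
  .FT.TT
  TTTT.T
  TTTTTT
Step 3: 5 trees catch fire, 3 burn out
  .FTTT.
  ..FTTT
  ...FTT
  ..F.TT
  TFTT.T
  TTTTTT
Step 4: 6 trees catch fire, 5 burn out
  ..FTT.
  ...FTT
  ....FT
  ....TT
  F.FT.T
  TFTTTT
Step 5: 7 trees catch fire, 6 burn out
  ...FT.
  ....FT
  .....F
  ....FT
  ...F.T
  F.FTTT
Step 6: 4 trees catch fire, 7 burn out
  ....F.
  .....F
  ......
  .....F
  .....T
  ...FTT

....F.
.....F
......
.....F
.....T
...FTT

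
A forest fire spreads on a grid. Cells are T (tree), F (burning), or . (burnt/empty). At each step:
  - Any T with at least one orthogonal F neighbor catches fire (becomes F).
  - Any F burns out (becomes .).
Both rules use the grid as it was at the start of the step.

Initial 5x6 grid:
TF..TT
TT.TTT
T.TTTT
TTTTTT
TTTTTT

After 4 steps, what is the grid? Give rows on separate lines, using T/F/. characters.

Step 1: 2 trees catch fire, 1 burn out
  F...TT
  TF.TTT
  T.TTTT
  TTTTTT
  TTTTTT
Step 2: 1 trees catch fire, 2 burn out
  ....TT
  F..TTT
  T.TTTT
  TTTTTT
  TTTTTT
Step 3: 1 trees catch fire, 1 burn out
  ....TT
  ...TTT
  F.TTTT
  TTTTTT
  TTTTTT
Step 4: 1 trees catch fire, 1 burn out
  ....TT
  ...TTT
  ..TTTT
  FTTTTT
  TTTTTT

....TT
...TTT
..TTTT
FTTTTT
TTTTTT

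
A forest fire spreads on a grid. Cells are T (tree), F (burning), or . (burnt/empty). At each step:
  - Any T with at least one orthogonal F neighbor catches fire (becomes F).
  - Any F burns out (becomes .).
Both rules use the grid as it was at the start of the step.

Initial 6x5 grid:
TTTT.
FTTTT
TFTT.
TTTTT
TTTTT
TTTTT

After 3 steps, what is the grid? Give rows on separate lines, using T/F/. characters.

Step 1: 5 trees catch fire, 2 burn out
  FTTT.
  .FTTT
  F.FT.
  TFTTT
  TTTTT
  TTTTT
Step 2: 6 trees catch fire, 5 burn out
  .FTT.
  ..FTT
  ...F.
  F.FTT
  TFTTT
  TTTTT
Step 3: 6 trees catch fire, 6 burn out
  ..FT.
  ...FT
  .....
  ...FT
  F.FTT
  TFTTT

..FT.
...FT
.....
...FT
F.FTT
TFTTT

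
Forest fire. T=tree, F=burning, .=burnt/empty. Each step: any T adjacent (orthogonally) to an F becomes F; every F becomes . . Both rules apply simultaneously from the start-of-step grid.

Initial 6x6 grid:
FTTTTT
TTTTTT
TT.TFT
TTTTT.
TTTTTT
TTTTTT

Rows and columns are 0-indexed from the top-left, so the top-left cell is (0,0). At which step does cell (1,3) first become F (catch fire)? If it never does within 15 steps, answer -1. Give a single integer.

Step 1: cell (1,3)='T' (+6 fires, +2 burnt)
Step 2: cell (1,3)='F' (+8 fires, +6 burnt)
  -> target ignites at step 2
Step 3: cell (1,3)='.' (+9 fires, +8 burnt)
Step 4: cell (1,3)='.' (+5 fires, +9 burnt)
Step 5: cell (1,3)='.' (+3 fires, +5 burnt)
Step 6: cell (1,3)='.' (+1 fires, +3 burnt)
Step 7: cell (1,3)='.' (+0 fires, +1 burnt)
  fire out at step 7

2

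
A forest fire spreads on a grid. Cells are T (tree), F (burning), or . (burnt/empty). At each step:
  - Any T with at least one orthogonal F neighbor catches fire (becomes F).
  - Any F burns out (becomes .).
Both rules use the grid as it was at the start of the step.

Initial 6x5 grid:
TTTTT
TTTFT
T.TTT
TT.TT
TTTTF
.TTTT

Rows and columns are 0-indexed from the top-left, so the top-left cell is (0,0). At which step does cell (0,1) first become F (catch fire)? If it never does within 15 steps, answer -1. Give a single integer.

Step 1: cell (0,1)='T' (+7 fires, +2 burnt)
Step 2: cell (0,1)='T' (+8 fires, +7 burnt)
Step 3: cell (0,1)='F' (+4 fires, +8 burnt)
  -> target ignites at step 3
Step 4: cell (0,1)='.' (+5 fires, +4 burnt)
Step 5: cell (0,1)='.' (+1 fires, +5 burnt)
Step 6: cell (0,1)='.' (+0 fires, +1 burnt)
  fire out at step 6

3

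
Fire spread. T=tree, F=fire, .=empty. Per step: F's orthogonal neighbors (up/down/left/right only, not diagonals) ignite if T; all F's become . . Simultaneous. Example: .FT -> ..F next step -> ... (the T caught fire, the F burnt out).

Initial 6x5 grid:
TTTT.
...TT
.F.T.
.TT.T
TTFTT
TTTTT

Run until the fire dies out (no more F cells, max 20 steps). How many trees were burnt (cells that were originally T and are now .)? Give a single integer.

Answer: 12

Derivation:
Step 1: +5 fires, +2 burnt (F count now 5)
Step 2: +4 fires, +5 burnt (F count now 4)
Step 3: +3 fires, +4 burnt (F count now 3)
Step 4: +0 fires, +3 burnt (F count now 0)
Fire out after step 4
Initially T: 19, now '.': 23
Total burnt (originally-T cells now '.'): 12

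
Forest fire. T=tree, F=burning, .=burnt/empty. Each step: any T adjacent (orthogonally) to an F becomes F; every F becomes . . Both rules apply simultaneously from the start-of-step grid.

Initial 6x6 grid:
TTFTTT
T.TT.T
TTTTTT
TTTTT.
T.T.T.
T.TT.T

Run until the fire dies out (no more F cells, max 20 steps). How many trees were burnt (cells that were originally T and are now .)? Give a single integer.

Answer: 26

Derivation:
Step 1: +3 fires, +1 burnt (F count now 3)
Step 2: +4 fires, +3 burnt (F count now 4)
Step 3: +5 fires, +4 burnt (F count now 5)
Step 4: +6 fires, +5 burnt (F count now 6)
Step 5: +4 fires, +6 burnt (F count now 4)
Step 6: +3 fires, +4 burnt (F count now 3)
Step 7: +1 fires, +3 burnt (F count now 1)
Step 8: +0 fires, +1 burnt (F count now 0)
Fire out after step 8
Initially T: 27, now '.': 35
Total burnt (originally-T cells now '.'): 26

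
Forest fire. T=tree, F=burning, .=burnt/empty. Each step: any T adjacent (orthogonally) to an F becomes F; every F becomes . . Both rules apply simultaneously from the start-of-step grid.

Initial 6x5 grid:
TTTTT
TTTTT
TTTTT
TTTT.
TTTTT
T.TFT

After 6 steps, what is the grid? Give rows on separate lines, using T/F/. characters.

Step 1: 3 trees catch fire, 1 burn out
  TTTTT
  TTTTT
  TTTTT
  TTTT.
  TTTFT
  T.F.F
Step 2: 3 trees catch fire, 3 burn out
  TTTTT
  TTTTT
  TTTTT
  TTTF.
  TTF.F
  T....
Step 3: 3 trees catch fire, 3 burn out
  TTTTT
  TTTTT
  TTTFT
  TTF..
  TF...
  T....
Step 4: 5 trees catch fire, 3 burn out
  TTTTT
  TTTFT
  TTF.F
  TF...
  F....
  T....
Step 5: 6 trees catch fire, 5 burn out
  TTTFT
  TTF.F
  TF...
  F....
  .....
  F....
Step 6: 4 trees catch fire, 6 burn out
  TTF.F
  TF...
  F....
  .....
  .....
  .....

TTF.F
TF...
F....
.....
.....
.....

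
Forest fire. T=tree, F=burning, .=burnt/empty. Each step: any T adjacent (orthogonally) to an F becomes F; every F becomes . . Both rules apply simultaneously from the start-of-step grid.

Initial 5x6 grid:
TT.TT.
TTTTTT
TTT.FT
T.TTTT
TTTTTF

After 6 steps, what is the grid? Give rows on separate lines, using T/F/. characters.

Step 1: 5 trees catch fire, 2 burn out
  TT.TT.
  TTTTFT
  TTT..F
  T.TTFF
  TTTTF.
Step 2: 5 trees catch fire, 5 burn out
  TT.TF.
  TTTF.F
  TTT...
  T.TF..
  TTTF..
Step 3: 4 trees catch fire, 5 burn out
  TT.F..
  TTF...
  TTT...
  T.F...
  TTF...
Step 4: 3 trees catch fire, 4 burn out
  TT....
  TF....
  TTF...
  T.....
  TF....
Step 5: 4 trees catch fire, 3 burn out
  TF....
  F.....
  TF....
  T.....
  F.....
Step 6: 3 trees catch fire, 4 burn out
  F.....
  ......
  F.....
  F.....
  ......

F.....
......
F.....
F.....
......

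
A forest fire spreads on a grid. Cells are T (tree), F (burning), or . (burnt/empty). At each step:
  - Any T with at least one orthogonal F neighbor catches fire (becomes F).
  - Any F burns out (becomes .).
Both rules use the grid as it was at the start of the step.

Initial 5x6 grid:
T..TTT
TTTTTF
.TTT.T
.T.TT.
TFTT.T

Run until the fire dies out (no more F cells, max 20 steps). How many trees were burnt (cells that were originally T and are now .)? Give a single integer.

Answer: 19

Derivation:
Step 1: +6 fires, +2 burnt (F count now 6)
Step 2: +4 fires, +6 burnt (F count now 4)
Step 3: +6 fires, +4 burnt (F count now 6)
Step 4: +2 fires, +6 burnt (F count now 2)
Step 5: +1 fires, +2 burnt (F count now 1)
Step 6: +0 fires, +1 burnt (F count now 0)
Fire out after step 6
Initially T: 20, now '.': 29
Total burnt (originally-T cells now '.'): 19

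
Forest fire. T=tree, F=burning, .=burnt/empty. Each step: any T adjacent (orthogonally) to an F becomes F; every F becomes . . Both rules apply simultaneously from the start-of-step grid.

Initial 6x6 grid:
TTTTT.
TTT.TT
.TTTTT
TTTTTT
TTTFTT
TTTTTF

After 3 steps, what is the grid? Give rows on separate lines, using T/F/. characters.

Step 1: 6 trees catch fire, 2 burn out
  TTTTT.
  TTT.TT
  .TTTTT
  TTTFTT
  TTF.FF
  TTTFF.
Step 2: 6 trees catch fire, 6 burn out
  TTTTT.
  TTT.TT
  .TTFTT
  TTF.FF
  TF....
  TTF...
Step 3: 6 trees catch fire, 6 burn out
  TTTTT.
  TTT.TT
  .TF.FF
  TF....
  F.....
  TF....

TTTTT.
TTT.TT
.TF.FF
TF....
F.....
TF....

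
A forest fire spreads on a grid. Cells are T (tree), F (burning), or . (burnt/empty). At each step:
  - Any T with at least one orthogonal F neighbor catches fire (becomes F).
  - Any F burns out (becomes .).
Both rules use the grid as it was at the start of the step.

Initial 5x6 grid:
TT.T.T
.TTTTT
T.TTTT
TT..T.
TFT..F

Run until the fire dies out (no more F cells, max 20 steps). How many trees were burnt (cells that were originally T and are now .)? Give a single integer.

Step 1: +3 fires, +2 burnt (F count now 3)
Step 2: +1 fires, +3 burnt (F count now 1)
Step 3: +1 fires, +1 burnt (F count now 1)
Step 4: +0 fires, +1 burnt (F count now 0)
Fire out after step 4
Initially T: 19, now '.': 16
Total burnt (originally-T cells now '.'): 5

Answer: 5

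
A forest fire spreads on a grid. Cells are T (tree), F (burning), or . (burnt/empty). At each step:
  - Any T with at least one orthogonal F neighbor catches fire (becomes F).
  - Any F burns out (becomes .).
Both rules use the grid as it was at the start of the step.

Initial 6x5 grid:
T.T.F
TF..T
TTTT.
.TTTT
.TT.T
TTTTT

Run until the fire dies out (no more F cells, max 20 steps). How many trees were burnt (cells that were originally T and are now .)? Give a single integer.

Answer: 19

Derivation:
Step 1: +3 fires, +2 burnt (F count now 3)
Step 2: +4 fires, +3 burnt (F count now 4)
Step 3: +3 fires, +4 burnt (F count now 3)
Step 4: +3 fires, +3 burnt (F count now 3)
Step 5: +3 fires, +3 burnt (F count now 3)
Step 6: +2 fires, +3 burnt (F count now 2)
Step 7: +1 fires, +2 burnt (F count now 1)
Step 8: +0 fires, +1 burnt (F count now 0)
Fire out after step 8
Initially T: 20, now '.': 29
Total burnt (originally-T cells now '.'): 19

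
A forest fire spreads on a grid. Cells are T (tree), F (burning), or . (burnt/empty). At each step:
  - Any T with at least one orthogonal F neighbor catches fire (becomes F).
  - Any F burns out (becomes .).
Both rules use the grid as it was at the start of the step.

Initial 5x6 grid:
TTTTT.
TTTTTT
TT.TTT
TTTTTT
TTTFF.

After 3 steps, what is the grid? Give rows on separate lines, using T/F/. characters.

Step 1: 3 trees catch fire, 2 burn out
  TTTTT.
  TTTTTT
  TT.TTT
  TTTFFT
  TTF...
Step 2: 5 trees catch fire, 3 burn out
  TTTTT.
  TTTTTT
  TT.FFT
  TTF..F
  TF....
Step 3: 5 trees catch fire, 5 burn out
  TTTTT.
  TTTFFT
  TT...F
  TF....
  F.....

TTTTT.
TTTFFT
TT...F
TF....
F.....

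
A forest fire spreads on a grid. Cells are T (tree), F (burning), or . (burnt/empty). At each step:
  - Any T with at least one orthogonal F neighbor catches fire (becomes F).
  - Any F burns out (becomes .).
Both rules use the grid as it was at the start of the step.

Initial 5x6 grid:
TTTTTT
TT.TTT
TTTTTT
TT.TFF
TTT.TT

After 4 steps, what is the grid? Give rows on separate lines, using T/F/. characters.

Step 1: 5 trees catch fire, 2 burn out
  TTTTTT
  TT.TTT
  TTTTFF
  TT.F..
  TTT.FF
Step 2: 3 trees catch fire, 5 burn out
  TTTTTT
  TT.TFF
  TTTF..
  TT....
  TTT...
Step 3: 4 trees catch fire, 3 burn out
  TTTTFF
  TT.F..
  TTF...
  TT....
  TTT...
Step 4: 2 trees catch fire, 4 burn out
  TTTF..
  TT....
  TF....
  TT....
  TTT...

TTTF..
TT....
TF....
TT....
TTT...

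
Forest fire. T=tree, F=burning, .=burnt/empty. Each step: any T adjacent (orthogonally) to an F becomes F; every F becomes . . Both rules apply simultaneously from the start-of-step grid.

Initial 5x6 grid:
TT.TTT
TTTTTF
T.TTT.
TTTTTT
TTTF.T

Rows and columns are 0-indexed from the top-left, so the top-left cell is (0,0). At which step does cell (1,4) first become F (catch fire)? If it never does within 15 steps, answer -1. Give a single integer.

Step 1: cell (1,4)='F' (+4 fires, +2 burnt)
  -> target ignites at step 1
Step 2: cell (1,4)='.' (+7 fires, +4 burnt)
Step 3: cell (1,4)='.' (+6 fires, +7 burnt)
Step 4: cell (1,4)='.' (+3 fires, +6 burnt)
Step 5: cell (1,4)='.' (+3 fires, +3 burnt)
Step 6: cell (1,4)='.' (+1 fires, +3 burnt)
Step 7: cell (1,4)='.' (+0 fires, +1 burnt)
  fire out at step 7

1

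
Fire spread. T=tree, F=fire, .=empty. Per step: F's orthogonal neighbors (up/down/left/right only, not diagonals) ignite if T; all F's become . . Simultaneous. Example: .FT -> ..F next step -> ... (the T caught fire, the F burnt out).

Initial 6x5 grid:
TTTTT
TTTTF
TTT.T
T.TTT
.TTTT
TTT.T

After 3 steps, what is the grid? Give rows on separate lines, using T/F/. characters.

Step 1: 3 trees catch fire, 1 burn out
  TTTTF
  TTTF.
  TTT.F
  T.TTT
  .TTTT
  TTT.T
Step 2: 3 trees catch fire, 3 burn out
  TTTF.
  TTF..
  TTT..
  T.TTF
  .TTTT
  TTT.T
Step 3: 5 trees catch fire, 3 burn out
  TTF..
  TF...
  TTF..
  T.TF.
  .TTTF
  TTT.T

TTF..
TF...
TTF..
T.TF.
.TTTF
TTT.T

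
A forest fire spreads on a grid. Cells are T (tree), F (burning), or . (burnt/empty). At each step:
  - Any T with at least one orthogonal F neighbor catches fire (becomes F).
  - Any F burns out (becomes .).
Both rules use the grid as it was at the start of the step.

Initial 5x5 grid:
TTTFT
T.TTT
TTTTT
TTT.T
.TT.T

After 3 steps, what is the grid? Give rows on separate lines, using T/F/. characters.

Step 1: 3 trees catch fire, 1 burn out
  TTF.F
  T.TFT
  TTTTT
  TTT.T
  .TT.T
Step 2: 4 trees catch fire, 3 burn out
  TF...
  T.F.F
  TTTFT
  TTT.T
  .TT.T
Step 3: 3 trees catch fire, 4 burn out
  F....
  T....
  TTF.F
  TTT.T
  .TT.T

F....
T....
TTF.F
TTT.T
.TT.T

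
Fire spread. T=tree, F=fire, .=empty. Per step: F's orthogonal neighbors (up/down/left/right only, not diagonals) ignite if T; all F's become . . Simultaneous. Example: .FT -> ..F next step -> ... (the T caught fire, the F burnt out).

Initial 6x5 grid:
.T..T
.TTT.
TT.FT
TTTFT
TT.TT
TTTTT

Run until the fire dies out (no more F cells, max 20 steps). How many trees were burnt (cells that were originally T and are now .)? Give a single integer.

Step 1: +5 fires, +2 burnt (F count now 5)
Step 2: +4 fires, +5 burnt (F count now 4)
Step 3: +6 fires, +4 burnt (F count now 6)
Step 4: +4 fires, +6 burnt (F count now 4)
Step 5: +1 fires, +4 burnt (F count now 1)
Step 6: +0 fires, +1 burnt (F count now 0)
Fire out after step 6
Initially T: 21, now '.': 29
Total burnt (originally-T cells now '.'): 20

Answer: 20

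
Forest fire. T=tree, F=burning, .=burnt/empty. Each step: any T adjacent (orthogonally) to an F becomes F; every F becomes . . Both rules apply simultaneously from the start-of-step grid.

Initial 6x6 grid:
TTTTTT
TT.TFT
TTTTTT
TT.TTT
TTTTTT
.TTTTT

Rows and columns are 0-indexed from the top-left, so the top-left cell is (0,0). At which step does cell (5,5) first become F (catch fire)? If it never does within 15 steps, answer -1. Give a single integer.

Step 1: cell (5,5)='T' (+4 fires, +1 burnt)
Step 2: cell (5,5)='T' (+5 fires, +4 burnt)
Step 3: cell (5,5)='T' (+5 fires, +5 burnt)
Step 4: cell (5,5)='T' (+5 fires, +5 burnt)
Step 5: cell (5,5)='F' (+7 fires, +5 burnt)
  -> target ignites at step 5
Step 6: cell (5,5)='.' (+4 fires, +7 burnt)
Step 7: cell (5,5)='.' (+2 fires, +4 burnt)
Step 8: cell (5,5)='.' (+0 fires, +2 burnt)
  fire out at step 8

5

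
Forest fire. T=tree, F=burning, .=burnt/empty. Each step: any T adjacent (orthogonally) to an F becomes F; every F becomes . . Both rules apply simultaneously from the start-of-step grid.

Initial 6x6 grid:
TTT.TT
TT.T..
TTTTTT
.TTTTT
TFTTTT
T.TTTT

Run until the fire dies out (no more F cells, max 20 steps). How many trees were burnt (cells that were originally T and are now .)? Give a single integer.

Step 1: +3 fires, +1 burnt (F count now 3)
Step 2: +5 fires, +3 burnt (F count now 5)
Step 3: +6 fires, +5 burnt (F count now 6)
Step 4: +6 fires, +6 burnt (F count now 6)
Step 5: +6 fires, +6 burnt (F count now 6)
Step 6: +1 fires, +6 burnt (F count now 1)
Step 7: +0 fires, +1 burnt (F count now 0)
Fire out after step 7
Initially T: 29, now '.': 34
Total burnt (originally-T cells now '.'): 27

Answer: 27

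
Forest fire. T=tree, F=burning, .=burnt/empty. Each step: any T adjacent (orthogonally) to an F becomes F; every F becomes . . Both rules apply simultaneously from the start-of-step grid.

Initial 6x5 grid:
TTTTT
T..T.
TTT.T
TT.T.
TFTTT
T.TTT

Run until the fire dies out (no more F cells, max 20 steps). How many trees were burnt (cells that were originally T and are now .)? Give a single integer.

Step 1: +3 fires, +1 burnt (F count now 3)
Step 2: +5 fires, +3 burnt (F count now 5)
Step 3: +5 fires, +5 burnt (F count now 5)
Step 4: +2 fires, +5 burnt (F count now 2)
Step 5: +1 fires, +2 burnt (F count now 1)
Step 6: +1 fires, +1 burnt (F count now 1)
Step 7: +1 fires, +1 burnt (F count now 1)
Step 8: +1 fires, +1 burnt (F count now 1)
Step 9: +2 fires, +1 burnt (F count now 2)
Step 10: +0 fires, +2 burnt (F count now 0)
Fire out after step 10
Initially T: 22, now '.': 29
Total burnt (originally-T cells now '.'): 21

Answer: 21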